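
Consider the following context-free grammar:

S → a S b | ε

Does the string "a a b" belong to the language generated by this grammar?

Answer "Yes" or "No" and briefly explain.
Every derivation applies S → a S b some number n of times and then S → ε, producing a^n b^n with equally many a's and b's. The string a a b has two a's but only one b, so it cannot be derived.

Final answer: No - no valid derivation exists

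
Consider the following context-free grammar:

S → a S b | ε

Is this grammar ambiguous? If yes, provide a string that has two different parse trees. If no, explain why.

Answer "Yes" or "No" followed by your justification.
At every step exactly one production applies: if the remaining string to generate is non-empty it starts with a and ends with b, forcing S → a S b; if it is empty, S → ε is forced. Hence each string a^n b^n has exactly one derivation (S → a S b applied n times, then S → ε) and one parse tree.

Final answer: No - the grammar is unambiguous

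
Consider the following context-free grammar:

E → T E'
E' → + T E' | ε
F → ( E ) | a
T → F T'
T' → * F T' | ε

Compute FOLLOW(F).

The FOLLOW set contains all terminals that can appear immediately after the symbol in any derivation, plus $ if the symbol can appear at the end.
Useful FIRST sets: FIRST(E') = {+, ε}, FIRST(T') = {*, ε} (both E' and T' are nullable).
FOLLOW(E): E is the start symbol → $; E appears in F → ( E ) followed by ')' → FOLLOW(E) = {), $}.
FOLLOW(E'): E' appears at the right end of E → T E' and of E' → + T E', so FOLLOW(E') ⊇ FOLLOW(E) (the second occurrence adds nothing new). FOLLOW(E') = {), $}.
FOLLOW(T): in E → T E' and E' → + T E', T is followed by E': add FIRST(E') minus ε = {+}; since E' is nullable, also add FOLLOW(E) and FOLLOW(E') = {), $}. FOLLOW(T) = {+, ), $}.
FOLLOW(T'): T' appears at the right end of T → F T' and of T' → * F T', so FOLLOW(T') = FOLLOW(T) = {+, ), $}.
FOLLOW(F): in T → F T' and T' → * F T', F is followed by T': add FIRST(T') minus ε = {*}; since T' is nullable, also add FOLLOW(T) and FOLLOW(T') = {+, ), $}. FOLLOW(F) = {*, +, ), $}.

Final answer: {$, ), *, +}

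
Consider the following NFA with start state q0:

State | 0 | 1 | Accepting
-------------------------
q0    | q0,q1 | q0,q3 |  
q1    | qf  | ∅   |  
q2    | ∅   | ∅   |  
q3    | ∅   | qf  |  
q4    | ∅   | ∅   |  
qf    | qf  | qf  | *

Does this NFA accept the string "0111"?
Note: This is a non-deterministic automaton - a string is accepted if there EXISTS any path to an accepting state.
Track the set of states the NFA could be in: start {q0}
Read '0': {q0} → {q0, q1}
Read '1': {q0, q1} → {q0, q3}
Read '1': {q0, q3} → {q0, q3, qf}
Read '1': {q0, q3, qf} → {q0, q3, qf}
Final set {q0, q3, qf} contains accepting state(s) {qf} → accepted.

Final answer: Yes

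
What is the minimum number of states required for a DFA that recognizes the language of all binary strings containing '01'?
Language: binary strings containing '01'
Lower bound (Myhill–Nerode): the prefixes ε, 0, 01 are pairwise distinguishable:
  ε vs 01: suffix ε distinguishes them (ε is rejected, 01 is accepted)
  0 vs 01: suffix ε distinguishes them (0 is rejected, 01 is accepted)
  ε vs 0: suffix 1 distinguishes them (ε·1 = 1 is rejected, 0·1 = 01 is accepted)
So any DFA needs at least 3 states.
Upper bound: a DFA with 3 states exists (one state per class above: 'no progress', 'last symbol 0', and 'seen 01' (accepting sink)).
Minimum states: 3

Final answer: 3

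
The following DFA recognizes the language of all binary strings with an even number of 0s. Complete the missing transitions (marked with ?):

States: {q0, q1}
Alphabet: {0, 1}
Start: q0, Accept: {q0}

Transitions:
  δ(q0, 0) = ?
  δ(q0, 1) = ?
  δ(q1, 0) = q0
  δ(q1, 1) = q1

What each state remembers (consistent with the given transitions and accept states):
  q0: an even number of 0s has been read so far
  q1: an odd number of 0s has been read so far
Filling in the missing entries:
  δ(q0, 0): in q0 (an even number of 0s has been read so far), after reading 0 we have: an odd number of 0s has been read so far → q1
  δ(q0, 1): in q0 (an even number of 0s has been read so far), after reading 1 we have: an even number of 0s has been read so far → q0

Final answer: δ(q0, 0) = q1; δ(q0, 1) = q0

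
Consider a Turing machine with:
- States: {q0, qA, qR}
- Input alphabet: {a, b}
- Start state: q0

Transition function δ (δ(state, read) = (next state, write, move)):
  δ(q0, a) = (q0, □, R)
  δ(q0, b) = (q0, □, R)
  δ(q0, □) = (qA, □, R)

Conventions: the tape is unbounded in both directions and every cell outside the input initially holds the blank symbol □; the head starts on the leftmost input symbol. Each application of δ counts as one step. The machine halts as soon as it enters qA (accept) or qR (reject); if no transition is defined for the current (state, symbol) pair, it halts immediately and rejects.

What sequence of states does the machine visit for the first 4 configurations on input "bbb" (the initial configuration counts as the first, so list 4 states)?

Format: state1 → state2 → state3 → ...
Step 0: [q0]bbb (head at position 0)
Step 1: δ(q0, b) = (q0, □, R)  ⊢  □[q0]bb (head at position 1)
Step 2: δ(q0, b) = (q0, □, R)  ⊢  □□[q0]b (head at position 2)
Step 3: δ(q0, b) = (q0, □, R)  ⊢  □□□[q0]□ (head at position 3)
Reading off the states of these 4 configurations: q0 → q0 → q0 → q0

Final answer: q0 → q0 → q0 → q0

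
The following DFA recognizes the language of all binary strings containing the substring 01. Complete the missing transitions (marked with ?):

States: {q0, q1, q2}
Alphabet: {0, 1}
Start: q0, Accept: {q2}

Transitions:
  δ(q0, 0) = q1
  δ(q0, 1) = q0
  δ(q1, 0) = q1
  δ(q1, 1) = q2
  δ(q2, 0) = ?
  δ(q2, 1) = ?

What each state remembers (consistent with the given transitions and accept states):
  q0: 01 not seen yet and the last symbol was not 0
  q1: 01 not seen yet and the last symbol was 0
  q2: the substring 01 has already been seen
Filling in the missing entries:
  δ(q2, 0): in q2 (the substring 01 has already been seen), after reading 0 we have: the substring 01 has already been seen → q2
  δ(q2, 1): in q2 (the substring 01 has already been seen), after reading 1 we have: the substring 01 has already been seen → q2

Final answer: δ(q2, 0) = q2; δ(q2, 1) = q2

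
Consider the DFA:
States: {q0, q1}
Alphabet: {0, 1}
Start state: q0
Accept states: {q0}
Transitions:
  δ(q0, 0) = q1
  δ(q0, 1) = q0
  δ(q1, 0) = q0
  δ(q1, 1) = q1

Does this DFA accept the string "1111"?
Processing string "1111":
  q0 --1--> q0
  q0 --1--> q0
  q0 --1--> q0
  q0 --1--> q0
Final state: q0
Accept states: {q0}
q0 is an accept state, so the string is accepted.

Final answer: Yes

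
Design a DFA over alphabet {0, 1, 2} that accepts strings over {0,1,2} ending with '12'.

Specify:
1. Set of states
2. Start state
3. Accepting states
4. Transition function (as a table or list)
One valid DFA (any DFA recognizing the same language is acceptable):
States: {q0, q1, q2}
Start: q0
Accepting: {q2}
Transitions (accepting states marked with *):
State | 0 | 1 | 2 | Accepting
-----------------------------
q0    | q0 | q1 | q0 |  
q1    | q0 | q1 | q2 |  
q2    | q0 | q1 | q0 | *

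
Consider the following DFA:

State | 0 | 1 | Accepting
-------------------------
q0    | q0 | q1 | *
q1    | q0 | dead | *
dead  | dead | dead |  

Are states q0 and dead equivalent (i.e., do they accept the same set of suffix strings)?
Try the suffix ε (the empty string).
From q0: q0 — accepting.
From dead: dead — not accepting.
The two states disagree on this suffix, so they are not equivalent.

Final answer: No. Distinguishing string: ε (the empty string) - accepted from q0 but not from dead.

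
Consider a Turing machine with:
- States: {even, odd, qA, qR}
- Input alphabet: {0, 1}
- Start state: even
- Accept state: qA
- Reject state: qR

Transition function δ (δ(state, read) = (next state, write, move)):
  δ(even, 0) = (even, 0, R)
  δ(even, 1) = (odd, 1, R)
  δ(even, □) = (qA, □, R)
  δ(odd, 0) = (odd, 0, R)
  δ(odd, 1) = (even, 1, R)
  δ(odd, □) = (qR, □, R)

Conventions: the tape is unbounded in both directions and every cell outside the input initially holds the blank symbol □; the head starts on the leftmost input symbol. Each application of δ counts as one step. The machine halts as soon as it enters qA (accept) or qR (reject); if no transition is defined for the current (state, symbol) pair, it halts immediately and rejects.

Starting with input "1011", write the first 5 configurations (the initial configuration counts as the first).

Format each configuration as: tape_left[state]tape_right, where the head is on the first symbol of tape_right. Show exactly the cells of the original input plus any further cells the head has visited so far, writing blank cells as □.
Step 0: [even]1011 (head at position 0)
Step 1: δ(even, 1) = (odd, 1, R)  ⊢  1[odd]011 (head at position 1)
Step 2: δ(odd, 0) = (odd, 0, R)  ⊢  10[odd]11 (head at position 2)
Step 3: δ(odd, 1) = (even, 1, R)  ⊢  101[even]1 (head at position 3)
Step 4: δ(even, 1) = (odd, 1, R)  ⊢  1011[odd]□ (head at position 4)

Final answer: [even]1011 ⊢ 1[odd]011 ⊢ 10[odd]11 ⊢ 101[even]1 ⊢ 1011[odd]□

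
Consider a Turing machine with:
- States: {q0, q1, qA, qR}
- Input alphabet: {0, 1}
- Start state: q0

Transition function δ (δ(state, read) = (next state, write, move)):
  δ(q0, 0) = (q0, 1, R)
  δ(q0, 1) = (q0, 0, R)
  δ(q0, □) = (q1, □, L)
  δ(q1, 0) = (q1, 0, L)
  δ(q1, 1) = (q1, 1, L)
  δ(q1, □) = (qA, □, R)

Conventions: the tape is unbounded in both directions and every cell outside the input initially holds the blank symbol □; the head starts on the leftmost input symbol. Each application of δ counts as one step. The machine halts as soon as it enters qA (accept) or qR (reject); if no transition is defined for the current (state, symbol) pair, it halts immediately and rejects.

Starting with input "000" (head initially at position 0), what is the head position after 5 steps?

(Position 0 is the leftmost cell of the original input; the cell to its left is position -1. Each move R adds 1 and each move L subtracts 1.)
Step 0: [q0]000 (head at position 0)
Step 1: δ(q0, 0) = (q0, 1, R)  ⊢  1[q0]00 (head at position 1)
Step 2: δ(q0, 0) = (q0, 1, R)  ⊢  11[q0]0 (head at position 2)
Step 3: δ(q0, 0) = (q0, 1, R)  ⊢  111[q0]□ (head at position 3)
Step 4: δ(q0, □) = (q1, □, L)  ⊢  11[q1]1□ (head at position 2)
Step 5: δ(q1, 1) = (q1, 1, L)  ⊢  1[q1]11□ (head at position 1)
Head position after 5 steps: 1

Final answer: Position 1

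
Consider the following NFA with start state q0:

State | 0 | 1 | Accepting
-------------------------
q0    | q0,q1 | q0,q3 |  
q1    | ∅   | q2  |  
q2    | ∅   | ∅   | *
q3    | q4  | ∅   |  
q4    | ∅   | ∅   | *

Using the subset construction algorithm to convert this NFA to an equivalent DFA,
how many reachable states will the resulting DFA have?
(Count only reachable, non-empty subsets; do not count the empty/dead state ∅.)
Start subset: {q0}
{q0}: on 0 → {q0, q1}, on 1 → {q0, q3}
{q0, q1}: on 0 → {q0, q1}, on 1 → {q0, q2, q3}
{q0, q3}: on 0 → {q0, q1, q4}, on 1 → {q0, q3}
{q0, q2, q3}: on 0 → {q0, q1, q4}, on 1 → {q0, q3}
{q0, q1, q4}: on 0 → {q0, q1}, on 1 → {q0, q2, q3}
Reachable non-empty subsets: {q0}, {q0, q1}, {q0, q3}, {q0, q2, q3}, {q0, q1, q4} — 5 in total.

Final answer: 5 states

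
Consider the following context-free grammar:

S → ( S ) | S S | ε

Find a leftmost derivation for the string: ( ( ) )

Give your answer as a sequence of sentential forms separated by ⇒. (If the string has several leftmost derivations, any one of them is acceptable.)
Start with S.
Step 1: the leftmost non-terminal is S; apply S → ( S ):  ( S )
Step 2: the leftmost non-terminal is S; apply S → ( S ):  ( ( S ) )
Step 3: the leftmost non-terminal is S; apply S → ε:  ( ( ) )

Final answer: S ⇒ ( S ) ⇒ ( ( S ) ) ⇒ ( ( ) )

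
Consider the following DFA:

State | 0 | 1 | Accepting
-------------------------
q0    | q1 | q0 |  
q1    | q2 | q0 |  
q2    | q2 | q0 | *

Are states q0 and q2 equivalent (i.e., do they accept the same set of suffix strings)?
Try the suffix ε (the empty string).
From q0: q0 — not accepting.
From q2: q2 — accepting.
The two states disagree on this suffix, so they are not equivalent.

Final answer: No. Distinguishing string: ε (the empty string) - accepted from q2 but not from q0.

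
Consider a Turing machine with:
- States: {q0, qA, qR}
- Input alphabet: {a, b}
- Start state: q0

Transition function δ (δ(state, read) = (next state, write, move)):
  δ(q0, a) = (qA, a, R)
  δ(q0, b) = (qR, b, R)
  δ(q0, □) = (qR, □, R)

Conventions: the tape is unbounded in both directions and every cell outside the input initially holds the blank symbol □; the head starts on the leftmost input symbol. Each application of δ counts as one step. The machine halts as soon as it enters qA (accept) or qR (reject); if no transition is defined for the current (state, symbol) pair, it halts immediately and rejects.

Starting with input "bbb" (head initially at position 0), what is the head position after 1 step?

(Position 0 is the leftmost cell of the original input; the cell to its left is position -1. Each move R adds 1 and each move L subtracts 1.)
Step 0: [q0]bbb (head at position 0)
Step 1: δ(q0, b) = (qR, b, R)  ⊢  b[qR]bb (head at position 1)
Head position after 1 step: 1

Final answer: Position 1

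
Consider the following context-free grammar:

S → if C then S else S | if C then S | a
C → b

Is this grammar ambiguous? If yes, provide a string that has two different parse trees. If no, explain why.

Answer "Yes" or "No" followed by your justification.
The 'dangling else' can attach to either if. Two leftmost derivations of  if b then if b then a else a:
  (1) S ⇒ if C then S else S ⇒ if b then S else S ⇒ if b then if C then S else S ⇒ if b then if b then S else S ⇒ if b then if b then a else S ⇒ if b then if b then a else a   (else belongs to the outer if)
  (2) S ⇒ if C then S ⇒ if b then S ⇒ if b then if C then S else S ⇒ if b then if b then S else S ⇒ if b then if b then a else S ⇒ if b then if b then a else a   (else belongs to the inner if)
Two distinct parse trees for the same string, so the grammar is ambiguous.

Final answer: Yes - the string 'if b then if b then a else a' has two distinct leftmost derivations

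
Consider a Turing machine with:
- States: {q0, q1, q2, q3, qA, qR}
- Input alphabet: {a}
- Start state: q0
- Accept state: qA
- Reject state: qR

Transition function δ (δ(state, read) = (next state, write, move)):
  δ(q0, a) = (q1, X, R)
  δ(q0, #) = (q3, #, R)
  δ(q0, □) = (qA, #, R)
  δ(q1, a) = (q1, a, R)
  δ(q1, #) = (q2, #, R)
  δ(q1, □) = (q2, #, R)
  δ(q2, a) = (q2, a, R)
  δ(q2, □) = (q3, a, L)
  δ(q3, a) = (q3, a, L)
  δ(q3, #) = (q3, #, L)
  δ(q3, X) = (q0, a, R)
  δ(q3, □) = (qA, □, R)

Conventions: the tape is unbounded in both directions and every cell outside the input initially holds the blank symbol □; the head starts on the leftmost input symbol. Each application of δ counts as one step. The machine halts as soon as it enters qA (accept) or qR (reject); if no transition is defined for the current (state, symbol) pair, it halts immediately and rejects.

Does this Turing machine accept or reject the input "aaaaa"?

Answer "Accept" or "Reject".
Trace (configuration after each step, as tape_left[state]tape_right with head position):
Step 0: [q0]aaaaa (head at position 0)
Step 1: X[q1]aaaa (head 1)
Step 2: Xa[q1]aaa (head 2)
Step 3: Xaa[q1]aa (head 3)
Step 4: Xaaa[q1]a (head 4)
Step 5: Xaaaa[q1]□ (head 5)
Step 6: Xaaaa#[q2]□ (head 6)
Step 7: Xaaaa[q3]#a (head 5)
Step 8: Xaaa[q3]a#a (head 4)
Step 9: Xaa[q3]aa#a (head 3)
Step 10: Xa[q3]aaa#a (head 2)
Step 11: X[q3]aaaa#a (head 1)
Step 12: [q3]Xaaaa#a (head 0)
Step 13: a[q0]aaaa#a (head 1)
Step 14: aX[q1]aaa#a (head 2)
Step 15: aXa[q1]aa#a (head 3)
Step 16: aXaa[q1]a#a (head 4)
Step 17: aXaaa[q1]#a (head 5)
Step 18: aXaaa#[q2]a (head 6)
Step 19: aXaaa#a[q2]□ (head 7)
Step 20: aXaaa#[q3]aa (head 6)
Step 21: aXaaa[q3]#aa (head 5)
Step 22: aXaa[q3]a#aa (head 4)
Step 23: aXa[q3]aa#aa (head 3)
Step 24: aX[q3]aaa#aa (head 2)
Step 25: a[q3]Xaaa#aa (head 1)
Step 26: aa[q0]aaa#aa (head 2)
Step 27: aaX[q1]aa#aa (head 3)
Step 28: aaXa[q1]a#aa (head 4)
Step 29: aaXaa[q1]#aa (head 5)
Step 30: aaXaa#[q2]aa (head 6)
Step 31: aaXaa#a[q2]a (head 7)
Step 32: aaXaa#aa[q2]□ (head 8)
Step 33: aaXaa#a[q3]aa (head 7)
Step 34: aaXaa#[q3]aaa (head 6)
Step 35: aaXaa[q3]#aaa (head 5)
Step 36: aaXa[q3]a#aaa (head 4)
Step 37: aaX[q3]aa#aaa (head 3)
Step 38: aa[q3]Xaa#aaa (head 2)
Step 39: aaa[q0]aa#aaa (head 3)
Step 40: aaaX[q1]a#aaa (head 4)
Step 41: aaaXa[q1]#aaa (head 5)
Step 42: aaaXa#[q2]aaa (head 6)
Step 43: aaaXa#a[q2]aa (head 7)
Step 44: aaaXa#aa[q2]a (head 8)
Step 45: aaaXa#aaa[q2]□ (head 9)
Step 46: aaaXa#aa[q3]aa (head 8)
Step 47: aaaXa#a[q3]aaa (head 7)
Step 48: aaaXa#[q3]aaaa (head 6)
Step 49: aaaXa[q3]#aaaa (head 5)
Step 50: aaaX[q3]a#aaaa (head 4)
Step 51: aaa[q3]Xa#aaaa (head 3)
Step 52: aaaa[q0]a#aaaa (head 4)
Step 53: aaaaX[q1]#aaaa (head 5)
Step 54: aaaaX#[q2]aaaa (head 6)
Step 55: aaaaX#a[q2]aaa (head 7)
Step 56: aaaaX#aa[q2]aa (head 8)
Step 57: aaaaX#aaa[q2]a (head 9)
Step 58: aaaaX#aaaa[q2]□ (head 10)
Step 59: aaaaX#aaa[q3]aa (head 9)
Step 60: aaaaX#aa[q3]aaa (head 8)
Step 61: aaaaX#a[q3]aaaa (head 7)
Step 62: aaaaX#[q3]aaaaa (head 6)
Step 63: aaaaX[q3]#aaaaa (head 5)
Step 64: aaaa[q3]X#aaaaa (head 4)
Step 65: aaaaa[q0]#aaaaa (head 5)
Step 66: aaaaa#[q3]aaaaa (head 6)
Step 67: aaaaa[q3]#aaaaa (head 5)
Step 68: aaaa[q3]a#aaaaa (head 4)
Step 69: aaa[q3]aa#aaaaa (head 3)
Step 70: aa[q3]aaa#aaaaa (head 2)
Step 71: a[q3]aaaa#aaaaa (head 1)
Step 72: [q3]aaaaa#aaaaa (head 0)
Step 73: [q3]□aaaaa#aaaaa (head -1)
Step 74: □[qA]aaaaa#aaaaa (head 0)
The machine is in qA, so it halts and accepts.

Final answer: Accept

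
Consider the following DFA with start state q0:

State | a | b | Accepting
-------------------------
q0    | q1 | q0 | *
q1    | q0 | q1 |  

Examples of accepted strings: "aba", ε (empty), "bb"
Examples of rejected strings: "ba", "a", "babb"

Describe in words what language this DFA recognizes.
strings over {a,b} with an even number of a's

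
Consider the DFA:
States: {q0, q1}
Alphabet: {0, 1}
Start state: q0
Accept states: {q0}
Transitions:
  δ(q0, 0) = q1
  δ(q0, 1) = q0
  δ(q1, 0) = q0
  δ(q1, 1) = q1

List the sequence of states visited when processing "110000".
Starting at q0
Read '1': q0 -> q0
Read '1': q0 -> q0
Read '0': q0 -> q1
Read '0': q1 -> q0
Read '0': q0 -> q1
Read '0': q1 -> q0

Final answer: q0 -> q0 -> q0 -> q1 -> q0 -> q1 -> q0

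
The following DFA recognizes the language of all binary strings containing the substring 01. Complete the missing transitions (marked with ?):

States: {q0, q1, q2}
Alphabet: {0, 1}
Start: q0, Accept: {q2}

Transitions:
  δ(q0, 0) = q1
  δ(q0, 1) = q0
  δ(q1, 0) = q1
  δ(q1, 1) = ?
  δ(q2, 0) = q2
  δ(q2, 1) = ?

What each state remembers (consistent with the given transitions and accept states):
  q0: 01 not seen yet and the last symbol was not 0
  q1: 01 not seen yet and the last symbol was 0
  q2: the substring 01 has already been seen
Filling in the missing entries:
  δ(q1, 1): in q1 (01 not seen yet and the last symbol was 0), after reading 1 we have: the substring 01 has already been seen → q2
  δ(q2, 1): in q2 (the substring 01 has already been seen), after reading 1 we have: the substring 01 has already been seen → q2

Final answer: δ(q1, 1) = q2; δ(q2, 1) = q2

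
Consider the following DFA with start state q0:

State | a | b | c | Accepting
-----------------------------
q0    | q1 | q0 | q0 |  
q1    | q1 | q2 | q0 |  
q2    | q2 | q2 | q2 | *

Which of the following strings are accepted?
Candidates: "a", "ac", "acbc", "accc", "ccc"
"a": q0 → q1; q1 is not accepting → rejected
"ac": q0 → q1 → q0; q0 is not accepting → rejected
"acbc": q0 → q1 → q0 → q0 → q0; q0 is not accepting → rejected
"accc": q0 → q1 → q0 → q0 → q0; q0 is not accepting → rejected
"ccc": q0 → q0 → q0 → q0; q0 is not accepting → rejected

Final answer: None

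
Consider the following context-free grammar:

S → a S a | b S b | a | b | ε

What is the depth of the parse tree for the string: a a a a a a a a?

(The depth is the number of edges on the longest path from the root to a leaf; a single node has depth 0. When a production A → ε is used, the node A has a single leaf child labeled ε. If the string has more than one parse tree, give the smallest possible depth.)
The string has even length 8, so its (unique) parse tree peels off matching outer symbols: S → a S a, S → a S a, S → a S a, S → a S a, and finally S → ε for the empty middle.
The S nodes are at depths 0..4; the ε leaf under the innermost S is at depth 5 (terminal leaves are at depths 1..4).
Depth = 5.

Final answer: 5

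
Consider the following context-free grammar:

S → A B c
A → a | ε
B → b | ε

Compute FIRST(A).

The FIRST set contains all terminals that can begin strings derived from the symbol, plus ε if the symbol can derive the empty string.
A → a contributes a; A → ε makes A nullable, contributing ε. FIRST(A) = {a, ε}.

Final answer: {a, ε}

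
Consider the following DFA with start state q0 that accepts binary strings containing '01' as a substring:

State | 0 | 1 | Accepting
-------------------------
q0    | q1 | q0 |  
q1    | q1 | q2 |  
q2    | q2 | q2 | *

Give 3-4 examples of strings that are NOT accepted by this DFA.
Any strings that end in a non-accepting state work; for example:
"10": q0 → q0 → q1; q1 is not accepting → rejected
"11": q0 → q0 → q0; q0 is not accepting → rejected
"111": q0 → q0 → q0 → q0; q0 is not accepting → rejected
"1110": q0 → q0 → q0 → q0 → q1; q1 is not accepting → rejected

Final answer: "10", "11", "111", "1110"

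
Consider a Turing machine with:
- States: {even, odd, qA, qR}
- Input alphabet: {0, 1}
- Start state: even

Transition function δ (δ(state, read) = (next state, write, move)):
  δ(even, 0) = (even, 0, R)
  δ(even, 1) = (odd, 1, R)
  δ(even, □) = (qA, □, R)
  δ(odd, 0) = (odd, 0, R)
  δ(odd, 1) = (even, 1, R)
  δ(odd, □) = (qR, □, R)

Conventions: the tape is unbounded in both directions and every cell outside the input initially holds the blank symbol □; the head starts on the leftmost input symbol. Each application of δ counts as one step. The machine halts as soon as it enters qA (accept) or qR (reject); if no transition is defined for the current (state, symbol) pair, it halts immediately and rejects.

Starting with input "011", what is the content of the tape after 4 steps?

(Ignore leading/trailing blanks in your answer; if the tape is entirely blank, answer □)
Step 0: [even]011 (head at position 0)
Step 1: δ(even, 0) = (even, 0, R)  ⊢  0[even]11 (head at position 1)
Step 2: δ(even, 1) = (odd, 1, R)  ⊢  01[odd]1 (head at position 2)
Step 3: δ(odd, 1) = (even, 1, R)  ⊢  011[even]□ (head at position 3)
Step 4: δ(even, □) = (qA, □, R)  ⊢  011□[qA]□ (head at position 4)
Tape after 4 steps (ignoring surrounding blanks): 011

Final answer: Tape: 011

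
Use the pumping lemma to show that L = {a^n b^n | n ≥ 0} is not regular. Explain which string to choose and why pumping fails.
Language: L = {a^n b^n | n ≥ 0} (equal numbers of a's followed by b's)
Step 1: Assume for contradiction that L is regular, with pumping length p.
Step 2: Choose s = a^p b^p. Then s ∈ L (it has p a's followed by p b's) and |s| ≥ p.
Step 3: Consider any decomposition s = xyz with |xy| ≤ p and |y| > 0. Since |xy| ≤ p and the first p symbols of s are all a's, y = a^k for some k with 1 ≤ k ≤ p.
Step 4: Pumping up (i = 2): xy²z = a^(p+k) b^p, which has more a's than b's, so xy²z ∉ L.
This contradicts the pumping lemma, so L is not regular.

Final answer: Choose s = a^p b^p. Since |xy| ≤ p, y = a^k with k ≥ 1. Then xy²z = a^(p+k) b^p ∉ L.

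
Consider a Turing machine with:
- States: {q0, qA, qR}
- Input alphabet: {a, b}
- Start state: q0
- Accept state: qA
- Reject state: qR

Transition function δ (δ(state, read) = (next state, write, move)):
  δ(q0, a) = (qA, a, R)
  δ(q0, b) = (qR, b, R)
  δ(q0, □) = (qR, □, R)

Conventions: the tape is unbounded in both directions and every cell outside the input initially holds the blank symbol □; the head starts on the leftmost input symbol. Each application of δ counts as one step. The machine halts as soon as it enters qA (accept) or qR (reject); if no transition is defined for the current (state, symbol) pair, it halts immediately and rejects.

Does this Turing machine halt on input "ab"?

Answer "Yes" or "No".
Step 0: [q0]ab (head at position 0)
Step 1: δ(q0, a) = (qA, a, R)  ⊢  a[qA]b (head at position 1)
The machine is in qA, so it halts and accepts.
It halts after 1 steps.

Final answer: Yes - halts after 1 steps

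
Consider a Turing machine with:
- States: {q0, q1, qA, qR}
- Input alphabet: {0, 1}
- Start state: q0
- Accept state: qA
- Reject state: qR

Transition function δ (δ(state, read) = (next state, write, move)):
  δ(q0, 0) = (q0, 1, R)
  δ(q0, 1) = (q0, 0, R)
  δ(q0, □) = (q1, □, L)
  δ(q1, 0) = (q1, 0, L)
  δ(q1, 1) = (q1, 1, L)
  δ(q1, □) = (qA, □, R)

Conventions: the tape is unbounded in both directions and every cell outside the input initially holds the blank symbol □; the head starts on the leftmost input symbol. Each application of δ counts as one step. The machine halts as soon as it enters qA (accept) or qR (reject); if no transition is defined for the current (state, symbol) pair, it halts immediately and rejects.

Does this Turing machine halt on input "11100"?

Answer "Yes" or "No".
Step 0: [q0]11100 (head at position 0)
Step 1: δ(q0, 1) = (q0, 0, R)  ⊢  0[q0]1100 (head at position 1)
Step 2: δ(q0, 1) = (q0, 0, R)  ⊢  00[q0]100 (head at position 2)
Step 3: δ(q0, 1) = (q0, 0, R)  ⊢  000[q0]00 (head at position 3)
Step 4: δ(q0, 0) = (q0, 1, R)  ⊢  0001[q0]0 (head at position 4)
Step 5: δ(q0, 0) = (q0, 1, R)  ⊢  00011[q0]□ (head at position 5)
Step 6: δ(q0, □) = (q1, □, L)  ⊢  0001[q1]1□ (head at position 4)
Step 7: δ(q1, 1) = (q1, 1, L)  ⊢  000[q1]11□ (head at position 3)
Step 8: δ(q1, 1) = (q1, 1, L)  ⊢  00[q1]011□ (head at position 2)
Step 9: δ(q1, 0) = (q1, 0, L)  ⊢  0[q1]0011□ (head at position 1)
Step 10: δ(q1, 0) = (q1, 0, L)  ⊢  [q1]00011□ (head at position 0)
Step 11: δ(q1, 0) = (q1, 0, L)  ⊢  [q1]□00011□ (head at position -1)
Step 12: δ(q1, □) = (qA, □, R)  ⊢  □[qA]00011□ (head at position 0)
The machine is in qA, so it halts and accepts.
It halts after 12 steps.

Final answer: Yes - halts after 12 steps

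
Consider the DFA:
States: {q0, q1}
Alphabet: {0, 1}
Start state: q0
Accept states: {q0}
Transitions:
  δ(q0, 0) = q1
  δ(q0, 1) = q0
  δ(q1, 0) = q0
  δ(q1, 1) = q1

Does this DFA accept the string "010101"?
Processing string "010101":
  q0 --0--> q1
  q1 --1--> q1
  q1 --0--> q0
  q0 --1--> q0
  q0 --0--> q1
  q1 --1--> q1
Final state: q1
Accept states: {q0}
q1 is not an accept state, so the string is rejected.

Final answer: No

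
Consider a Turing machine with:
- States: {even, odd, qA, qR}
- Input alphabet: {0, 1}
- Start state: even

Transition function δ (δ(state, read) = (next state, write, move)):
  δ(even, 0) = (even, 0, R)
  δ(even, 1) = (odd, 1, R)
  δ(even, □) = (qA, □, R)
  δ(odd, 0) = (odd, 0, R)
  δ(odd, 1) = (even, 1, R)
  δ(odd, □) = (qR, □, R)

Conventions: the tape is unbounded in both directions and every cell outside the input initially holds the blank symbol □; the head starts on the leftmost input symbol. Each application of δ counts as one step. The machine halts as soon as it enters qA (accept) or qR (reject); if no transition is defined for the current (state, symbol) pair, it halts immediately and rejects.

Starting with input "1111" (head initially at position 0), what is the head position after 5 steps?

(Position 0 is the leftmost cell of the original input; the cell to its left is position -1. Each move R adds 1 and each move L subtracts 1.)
Step 0: [even]1111 (head at position 0)
Step 1: δ(even, 1) = (odd, 1, R)  ⊢  1[odd]111 (head at position 1)
Step 2: δ(odd, 1) = (even, 1, R)  ⊢  11[even]11 (head at position 2)
Step 3: δ(even, 1) = (odd, 1, R)  ⊢  111[odd]1 (head at position 3)
Step 4: δ(odd, 1) = (even, 1, R)  ⊢  1111[even]□ (head at position 4)
Step 5: δ(even, □) = (qA, □, R)  ⊢  1111□[qA]□ (head at position 5)
Head position after 5 steps: 5

Final answer: Position 5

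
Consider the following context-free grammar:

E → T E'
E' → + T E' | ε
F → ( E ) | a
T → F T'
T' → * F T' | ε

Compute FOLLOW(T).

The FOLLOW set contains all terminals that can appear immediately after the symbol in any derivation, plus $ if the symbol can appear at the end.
Useful FIRST sets: FIRST(E') = {+, ε}, FIRST(T') = {*, ε} (both E' and T' are nullable).
FOLLOW(E): E is the start symbol → $; E appears in F → ( E ) followed by ')' → FOLLOW(E) = {), $}.
FOLLOW(E'): E' appears at the right end of E → T E' and of E' → + T E', so FOLLOW(E') ⊇ FOLLOW(E) (the second occurrence adds nothing new). FOLLOW(E') = {), $}.
FOLLOW(T): in E → T E' and E' → + T E', T is followed by E': add FIRST(E') minus ε = {+}; since E' is nullable, also add FOLLOW(E) and FOLLOW(E') = {), $}. FOLLOW(T) = {+, ), $}.

Final answer: {$, ), +}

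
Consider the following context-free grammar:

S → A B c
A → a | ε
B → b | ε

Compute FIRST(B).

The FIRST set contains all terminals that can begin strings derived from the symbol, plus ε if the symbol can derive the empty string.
B → b contributes b; B → ε makes B nullable, contributing ε. FIRST(B) = {b, ε}.

Final answer: {b, ε}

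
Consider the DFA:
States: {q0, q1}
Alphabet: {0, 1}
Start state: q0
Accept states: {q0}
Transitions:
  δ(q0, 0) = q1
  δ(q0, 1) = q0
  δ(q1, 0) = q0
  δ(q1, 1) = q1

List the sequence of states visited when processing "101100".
Starting at q0
Read '1': q0 -> q0
Read '0': q0 -> q1
Read '1': q1 -> q1
Read '1': q1 -> q1
Read '0': q1 -> q0
Read '0': q0 -> q1

Final answer: q0 -> q0 -> q1 -> q1 -> q1 -> q0 -> q1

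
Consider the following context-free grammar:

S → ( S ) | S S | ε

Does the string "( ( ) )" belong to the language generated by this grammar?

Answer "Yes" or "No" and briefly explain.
A derivation exists: S ⇒ ( S ) ⇒ ( ( S ) ) ⇒ ( ( ) ) (using S → ( S ) twice, then S → ε).

Final answer: Yes - a valid derivation exists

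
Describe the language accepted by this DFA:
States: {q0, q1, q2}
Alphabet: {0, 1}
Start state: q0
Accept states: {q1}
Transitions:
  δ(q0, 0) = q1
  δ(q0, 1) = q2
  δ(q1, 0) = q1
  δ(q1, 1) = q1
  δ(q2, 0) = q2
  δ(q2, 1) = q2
Analyzing the DFA structure:
Start state: q0
Accept states: {q1}
Interpreting what each state remembers (checking against the transitions):
  q0: nothing has been read yet
  q1: the first symbol was 0
  q2: the first symbol was 1 (trap state)
  δ(q0, 0): in q0 (nothing has been read yet), after reading 0 we have: the first symbol was 0 → q1
  δ(q0, 1): in q0 (nothing has been read yet), after reading 1 we have: the first symbol was 1 (trap state) → q2
  δ(q1, 0): in q1 (the first symbol was 0), after reading 0 we have: the first symbol was 0 → q1
  δ(q1, 1): in q1 (the first symbol was 0), after reading 1 we have: the first symbol was 0 → q1
  δ(q2, 0): in q2 (the first symbol was 1 (trap state)), after reading 0 we have: the first symbol was 1 (trap state) → q2
  δ(q2, 1): in q2 (the first symbol was 1 (trap state)), after reading 1 we have: the first symbol was 1 (trap state) → q2
A string is accepted iff it ends in {q1}, i.e. the first symbol was 0.
Language: All binary strings starting with 0

Final answer: All binary strings starting with 0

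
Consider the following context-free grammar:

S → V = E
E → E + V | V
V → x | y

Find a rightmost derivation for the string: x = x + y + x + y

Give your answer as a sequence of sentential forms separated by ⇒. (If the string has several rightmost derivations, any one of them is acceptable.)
Start with S.
Step 1: the rightmost non-terminal is S; apply S → V = E:  V = E
Step 2: the rightmost non-terminal is E; apply E → E + V:  V = E + V
Step 3: the rightmost non-terminal is V; apply V → y:  V = E + y
Step 4: the rightmost non-terminal is E; apply E → E + V:  V = E + V + y
Step 5: the rightmost non-terminal is V; apply V → x:  V = E + x + y
Step 6: the rightmost non-terminal is E; apply E → E + V:  V = E + V + x + y
Step 7: the rightmost non-terminal is V; apply V → y:  V = E + y + x + y
Step 8: the rightmost non-terminal is E; apply E → V:  V = V + y + x + y
Step 9: the rightmost non-terminal is V; apply V → x:  V = x + y + x + y
Step 10: the rightmost non-terminal is V; apply V → x:  x = x + y + x + y

Final answer: S ⇒ V = E ⇒ V = E + V ⇒ V = E + y ⇒ V = E + V + y ⇒ V = E + x + y ⇒ V = E + V + x + y ⇒ V = E + y + x + y ⇒ V = V + y + x + y ⇒ V = x + y + x + y ⇒ x = x + y + x + y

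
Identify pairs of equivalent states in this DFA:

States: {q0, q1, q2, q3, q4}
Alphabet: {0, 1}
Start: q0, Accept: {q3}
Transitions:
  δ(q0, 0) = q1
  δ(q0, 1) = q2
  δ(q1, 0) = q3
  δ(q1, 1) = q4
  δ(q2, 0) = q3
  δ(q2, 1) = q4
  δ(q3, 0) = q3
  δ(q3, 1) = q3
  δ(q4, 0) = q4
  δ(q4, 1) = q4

Using the table-filling algorithm:
Round 0 – mark pairs where exactly one state is accepting: (q0,q3), (q1,q3), (q2,q3), (q3,q4)
Round 1 – newly marked: (q0,q1) [on 0: q1 vs q3, already marked]; (q0,q2) [on 0: q1 vs q3, already marked]; (q1,q4) [on 0: q3 vs q4, already marked]; (q2,q4) [on 0: q3 vs q4, already marked]
Round 2 – newly marked: (q0,q4) [on 0: q1 vs q4, already marked]
No further pairs can be marked.
(q1, q2) unmarked: δ(q1,0)=q3, δ(q2,0)=q3; δ(q1,1)=q4, δ(q2,1)=q4 → equivalent
Equivalent pairs: (q1, q2)

Final answer: Equivalent pairs: (q1, q2)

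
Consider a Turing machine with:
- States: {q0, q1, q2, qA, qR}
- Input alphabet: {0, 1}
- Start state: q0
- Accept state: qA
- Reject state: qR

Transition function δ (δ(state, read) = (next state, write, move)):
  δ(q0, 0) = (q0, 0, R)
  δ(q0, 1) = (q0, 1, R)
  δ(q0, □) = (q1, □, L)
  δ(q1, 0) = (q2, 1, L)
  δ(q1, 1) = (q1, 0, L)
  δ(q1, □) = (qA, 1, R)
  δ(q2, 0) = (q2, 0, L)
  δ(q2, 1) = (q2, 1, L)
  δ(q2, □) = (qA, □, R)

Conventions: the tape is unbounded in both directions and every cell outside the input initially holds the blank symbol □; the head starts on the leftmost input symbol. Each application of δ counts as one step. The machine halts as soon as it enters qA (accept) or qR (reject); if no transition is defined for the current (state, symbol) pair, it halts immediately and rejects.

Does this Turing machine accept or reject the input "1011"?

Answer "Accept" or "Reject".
Step 0: [q0]1011 (head at position 0)
Step 1: δ(q0, 1) = (q0, 1, R)  ⊢  1[q0]011 (head at position 1)
Step 2: δ(q0, 0) = (q0, 0, R)  ⊢  10[q0]11 (head at position 2)
Step 3: δ(q0, 1) = (q0, 1, R)  ⊢  101[q0]1 (head at position 3)
Step 4: δ(q0, 1) = (q0, 1, R)  ⊢  1011[q0]□ (head at position 4)
Step 5: δ(q0, □) = (q1, □, L)  ⊢  101[q1]1□ (head at position 3)
Step 6: δ(q1, 1) = (q1, 0, L)  ⊢  10[q1]10□ (head at position 2)
Step 7: δ(q1, 1) = (q1, 0, L)  ⊢  1[q1]000□ (head at position 1)
Step 8: δ(q1, 0) = (q2, 1, L)  ⊢  [q2]1100□ (head at position 0)
Step 9: δ(q2, 1) = (q2, 1, L)  ⊢  [q2]□1100□ (head at position -1)
Step 10: δ(q2, □) = (qA, □, R)  ⊢  □[qA]1100□ (head at position 0)
The machine is in qA, so it halts and accepts.

Final answer: Accept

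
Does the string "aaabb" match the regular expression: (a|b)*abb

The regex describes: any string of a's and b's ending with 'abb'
Yes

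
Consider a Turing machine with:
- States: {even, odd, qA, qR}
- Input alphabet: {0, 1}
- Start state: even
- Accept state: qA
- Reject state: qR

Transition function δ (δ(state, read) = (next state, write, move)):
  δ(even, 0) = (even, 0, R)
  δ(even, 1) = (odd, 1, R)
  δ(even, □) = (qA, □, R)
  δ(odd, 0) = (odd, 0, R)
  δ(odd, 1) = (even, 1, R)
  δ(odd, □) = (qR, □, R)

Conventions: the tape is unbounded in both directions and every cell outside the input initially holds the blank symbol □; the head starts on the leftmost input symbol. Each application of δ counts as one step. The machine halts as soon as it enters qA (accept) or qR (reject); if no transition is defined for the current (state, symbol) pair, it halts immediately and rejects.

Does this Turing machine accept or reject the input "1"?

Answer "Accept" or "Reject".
Step 0: [even]1 (head at position 0)
Step 1: δ(even, 1) = (odd, 1, R)  ⊢  1[odd]□ (head at position 1)
Step 2: δ(odd, □) = (qR, □, R)  ⊢  1□[qR]□ (head at position 2)
The machine is in qR, so it halts and rejects.

Final answer: Reject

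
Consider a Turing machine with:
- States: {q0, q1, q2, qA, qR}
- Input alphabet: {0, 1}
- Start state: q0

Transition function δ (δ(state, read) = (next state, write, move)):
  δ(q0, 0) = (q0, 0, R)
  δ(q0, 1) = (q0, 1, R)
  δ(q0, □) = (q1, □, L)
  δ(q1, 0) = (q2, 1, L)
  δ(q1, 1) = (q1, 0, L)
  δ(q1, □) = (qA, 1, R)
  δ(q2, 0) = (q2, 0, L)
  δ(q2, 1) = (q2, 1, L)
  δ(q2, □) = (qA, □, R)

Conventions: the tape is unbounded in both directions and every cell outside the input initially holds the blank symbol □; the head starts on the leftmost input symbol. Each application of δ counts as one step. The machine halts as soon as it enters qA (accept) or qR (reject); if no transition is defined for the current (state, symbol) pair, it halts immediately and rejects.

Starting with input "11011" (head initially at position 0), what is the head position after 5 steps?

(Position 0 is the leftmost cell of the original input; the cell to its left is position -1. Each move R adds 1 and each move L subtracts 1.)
Step 0: [q0]11011 (head at position 0)
Step 1: δ(q0, 1) = (q0, 1, R)  ⊢  1[q0]1011 (head at position 1)
Step 2: δ(q0, 1) = (q0, 1, R)  ⊢  11[q0]011 (head at position 2)
Step 3: δ(q0, 0) = (q0, 0, R)  ⊢  110[q0]11 (head at position 3)
Step 4: δ(q0, 1) = (q0, 1, R)  ⊢  1101[q0]1 (head at position 4)
Step 5: δ(q0, 1) = (q0, 1, R)  ⊢  11011[q0]□ (head at position 5)
Head position after 5 steps: 5

Final answer: Position 5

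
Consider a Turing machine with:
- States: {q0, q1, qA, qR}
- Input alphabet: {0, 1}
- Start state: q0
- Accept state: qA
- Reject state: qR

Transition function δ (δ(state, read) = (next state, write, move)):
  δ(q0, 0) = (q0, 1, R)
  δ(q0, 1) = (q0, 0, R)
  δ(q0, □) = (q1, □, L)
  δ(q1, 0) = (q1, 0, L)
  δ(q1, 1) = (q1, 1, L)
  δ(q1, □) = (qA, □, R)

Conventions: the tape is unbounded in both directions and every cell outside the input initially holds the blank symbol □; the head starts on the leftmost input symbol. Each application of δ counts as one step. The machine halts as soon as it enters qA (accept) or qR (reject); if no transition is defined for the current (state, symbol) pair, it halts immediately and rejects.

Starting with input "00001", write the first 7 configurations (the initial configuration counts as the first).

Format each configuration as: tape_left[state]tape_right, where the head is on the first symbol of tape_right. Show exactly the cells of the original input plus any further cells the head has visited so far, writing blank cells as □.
Step 0: [q0]00001 (head at position 0)
Step 1: δ(q0, 0) = (q0, 1, R)  ⊢  1[q0]0001 (head at position 1)
Step 2: δ(q0, 0) = (q0, 1, R)  ⊢  11[q0]001 (head at position 2)
Step 3: δ(q0, 0) = (q0, 1, R)  ⊢  111[q0]01 (head at position 3)
Step 4: δ(q0, 0) = (q0, 1, R)  ⊢  1111[q0]1 (head at position 4)
Step 5: δ(q0, 1) = (q0, 0, R)  ⊢  11110[q0]□ (head at position 5)
Step 6: δ(q0, □) = (q1, □, L)  ⊢  1111[q1]0□ (head at position 4)

Final answer: [q0]00001 ⊢ 1[q0]0001 ⊢ 11[q0]001 ⊢ 111[q0]01 ⊢ 1111[q0]1 ⊢ 11110[q0]□ ⊢ 1111[q1]0□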